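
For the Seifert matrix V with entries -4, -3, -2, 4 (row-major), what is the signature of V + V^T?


Step 1: V + V^T = [[-8, -5], [-5, 8]]
Step 2: trace = 0, det = -89
Step 3: Discriminant = 0^2 - 4*(-89) = 356
Step 4: Eigenvalues: 9.43398, -9.43398
Step 5: Signature = (# positive eigenvalues) - (# negative eigenvalues) = 0

0


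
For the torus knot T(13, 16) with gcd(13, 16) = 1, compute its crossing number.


For a torus knot T(p, q) with gcd(p,q)=1,
the crossing number is min(p*(q-1), q*(p-1)).
p*(q-1) = 13*15 = 195
q*(p-1) = 16*12 = 192
min(195, 192) = 192

192


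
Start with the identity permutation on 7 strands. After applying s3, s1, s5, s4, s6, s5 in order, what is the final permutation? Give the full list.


Starting with identity [1, 2, 3, 4, 5, 6, 7].
Apply generators in sequence:
  After s3: [1, 2, 4, 3, 5, 6, 7]
  After s1: [2, 1, 4, 3, 5, 6, 7]
  After s5: [2, 1, 4, 3, 6, 5, 7]
  After s4: [2, 1, 4, 6, 3, 5, 7]
  After s6: [2, 1, 4, 6, 3, 7, 5]
  After s5: [2, 1, 4, 6, 7, 3, 5]
Final permutation: [2, 1, 4, 6, 7, 3, 5]

[2, 1, 4, 6, 7, 3, 5]


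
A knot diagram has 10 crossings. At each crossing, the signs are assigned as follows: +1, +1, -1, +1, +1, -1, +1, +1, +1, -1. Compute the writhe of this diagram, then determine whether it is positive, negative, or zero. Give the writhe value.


Step 1: Count positive crossings (+1).
Positive crossings: 7
Step 2: Count negative crossings (-1).
Negative crossings: 3
Step 3: Writhe = (positive) - (negative)
w = 7 - 3 = 4
Step 4: |w| = 4, and w is positive

4


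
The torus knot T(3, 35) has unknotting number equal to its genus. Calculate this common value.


For a torus knot T(p,q), both the unknotting number and genus equal (p-1)(q-1)/2.
= (3-1)(35-1)/2
= 2*34/2
= 68/2 = 34

34


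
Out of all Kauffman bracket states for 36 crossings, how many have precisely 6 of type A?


We choose which 6 of 36 crossings get A-smoothings.
C(36, 6) = 36! / (6! * 30!)
= 1947792

1947792


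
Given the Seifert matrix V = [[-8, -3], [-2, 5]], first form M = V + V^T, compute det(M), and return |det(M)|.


Step 1: Form V + V^T where V = [[-8, -3], [-2, 5]]
  V^T = [[-8, -2], [-3, 5]]
  V + V^T = [[-16, -5], [-5, 10]]
Step 2: det(V + V^T) = (-16)*10 - (-5)*(-5)
  = -160 - 25 = -185
Step 3: Knot determinant = |det(V + V^T)| = |-185| = 185

185


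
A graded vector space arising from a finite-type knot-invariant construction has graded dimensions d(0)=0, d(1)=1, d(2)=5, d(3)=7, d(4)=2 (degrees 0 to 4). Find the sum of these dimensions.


Total dimension = d(0) + d(1) + ... + d(4)
= 0 + 1 + 5 + 7 + 2
= 15

15


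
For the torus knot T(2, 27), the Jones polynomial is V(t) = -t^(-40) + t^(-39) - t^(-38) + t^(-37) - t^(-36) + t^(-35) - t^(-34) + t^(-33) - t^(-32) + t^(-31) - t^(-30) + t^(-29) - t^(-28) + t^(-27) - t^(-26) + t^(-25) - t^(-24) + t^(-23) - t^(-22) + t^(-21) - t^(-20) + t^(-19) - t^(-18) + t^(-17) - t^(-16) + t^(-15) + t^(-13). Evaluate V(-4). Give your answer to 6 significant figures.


Substituting t = -4 into V(t) = -t^(-40) + t^(-39) - t^(-38) + t^(-37) - t^(-36) + t^(-35) - t^(-34) + t^(-33) - t^(-32) + t^(-31) - t^(-30) + t^(-29) - t^(-28) + t^(-27) - t^(-26) + t^(-25) - t^(-24) + t^(-23) - t^(-22) + t^(-21) - t^(-20) + t^(-19) - t^(-18) + t^(-17) - t^(-16) + t^(-15) + t^(-13):
  (-)t^(-40) = -8.27181e-25
  (+)t^(-39) = -3.30872e-24
  (-)t^(-38) = -1.32349e-23
  (+)t^(-37) = -5.29396e-23
  (-)t^(-36) = -2.11758e-22
  (+)t^(-35) = -8.47033e-22
  (-)t^(-34) = -3.38813e-21
  (+)t^(-33) = -1.35525e-20
  (-)t^(-32) = -5.42101e-20
  (+)t^(-31) = -2.1684e-19
  (-)t^(-30) = -8.67362e-19
  (+)t^(-29) = -3.46945e-18
  (-)t^(-28) = -1.38778e-17
  (+)t^(-27) = -5.55112e-17
  (-)t^(-26) = -2.22045e-16
  (+)t^(-25) = -8.88178e-16
  (-)t^(-24) = -3.55271e-15
  (+)t^(-23) = -1.42109e-14
  (-)t^(-22) = -5.68434e-14
  (+)t^(-21) = -2.27374e-13
  (-)t^(-20) = -9.09495e-13
  (+)t^(-19) = -3.63798e-12
  (-)t^(-18) = -1.45519e-11
  (+)t^(-17) = -5.82077e-11
  (-)t^(-16) = -2.32831e-10
  (+)t^(-15) = -9.31323e-10
  (+)t^(-13) = -1.49012e-08
Sum = (-8.27181e-25) + (-3.30872e-24) + (-1.32349e-23) + (-5.29396e-23) + (-2.11758e-22) + (-8.47033e-22) + (-3.38813e-21) + (-1.35525e-20) + (-5.42101e-20) + (-2.1684e-19) + (-8.67362e-19) + (-3.46945e-18) + (-1.38778e-17) + (-5.55112e-17) + (-2.22045e-16) + (-8.88178e-16) + (-3.55271e-15) + (-1.42109e-14) + (-5.68434e-14) + (-2.27374e-13) + (-9.09495e-13) + (-3.63798e-12) + (-1.45519e-11) + (-5.82077e-11) + (-2.32831e-10) + (-9.31323e-10) + (-1.49012e-08)
= -1.614292463e-08
Rounded to 6 significant figures: -1.61429e-08

-1.61429e-08


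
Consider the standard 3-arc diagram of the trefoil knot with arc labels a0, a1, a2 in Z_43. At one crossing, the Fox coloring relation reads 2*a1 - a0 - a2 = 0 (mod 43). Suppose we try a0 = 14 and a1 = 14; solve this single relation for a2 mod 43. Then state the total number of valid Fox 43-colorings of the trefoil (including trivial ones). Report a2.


Step 1: Apply the given crossing relation 2*a1 - a0 - a2 = 0 (mod 43).
  a2 = 2*a1 - a0 mod 43
  a2 = 2*14 - 14 mod 43
  a2 = 28 - 14 mod 43
  a2 = 14 mod 43 = 14
Step 2: The trefoil has determinant 3.
  Number of Fox p-colorings (p prime) is p^2 if p = 3, else p.
  Since 43 does not divide 3, only trivial (constant) colorings exist.
  (Here a0 = a1 = a2 = 14, the constant coloring, which is valid.)
  Total colorings = 43
Step 3: a2 = 14, total Fox 43-colorings = 43

14


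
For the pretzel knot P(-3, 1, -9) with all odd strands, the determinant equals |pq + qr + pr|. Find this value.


Step 1: Compute pq + qr + pr.
pq = (-3)*1 = -3
qr = 1*(-9) = -9
pr = (-3)*(-9) = 27
pq + qr + pr = -3 + (-9) + 27 = 15
Step 2: Take absolute value.
det(P(-3,1,-9)) = |15| = 15

15


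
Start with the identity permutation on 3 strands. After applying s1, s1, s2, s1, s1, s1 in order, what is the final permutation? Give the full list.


Starting with identity [1, 2, 3].
Apply generators in sequence:
  After s1: [2, 1, 3]
  After s1: [1, 2, 3]
  After s2: [1, 3, 2]
  After s1: [3, 1, 2]
  After s1: [1, 3, 2]
  After s1: [3, 1, 2]
Final permutation: [3, 1, 2]

[3, 1, 2]


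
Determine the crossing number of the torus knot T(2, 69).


For a torus knot T(p, q) with gcd(p,q)=1,
the crossing number is min(p*(q-1), q*(p-1)).
p*(q-1) = 2*68 = 136
q*(p-1) = 69*1 = 69
min(136, 69) = 69

69


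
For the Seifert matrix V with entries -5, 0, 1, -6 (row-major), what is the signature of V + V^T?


Step 1: V + V^T = [[-10, 1], [1, -12]]
Step 2: trace = -22, det = 119
Step 3: Discriminant = (-22)^2 - 4*119 = 8
Step 4: Eigenvalues: -9.58579, -12.4142
Step 5: Signature = (# positive eigenvalues) - (# negative eigenvalues) = -2

-2


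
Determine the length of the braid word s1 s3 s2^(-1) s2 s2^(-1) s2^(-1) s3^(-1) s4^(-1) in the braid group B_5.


The word length counts the number of generators (including inverses).
Listing each generator: s1, s3, s2^(-1), s2, s2^(-1), s2^(-1), s3^(-1), s4^(-1)
There are 8 generators in this braid word.

8


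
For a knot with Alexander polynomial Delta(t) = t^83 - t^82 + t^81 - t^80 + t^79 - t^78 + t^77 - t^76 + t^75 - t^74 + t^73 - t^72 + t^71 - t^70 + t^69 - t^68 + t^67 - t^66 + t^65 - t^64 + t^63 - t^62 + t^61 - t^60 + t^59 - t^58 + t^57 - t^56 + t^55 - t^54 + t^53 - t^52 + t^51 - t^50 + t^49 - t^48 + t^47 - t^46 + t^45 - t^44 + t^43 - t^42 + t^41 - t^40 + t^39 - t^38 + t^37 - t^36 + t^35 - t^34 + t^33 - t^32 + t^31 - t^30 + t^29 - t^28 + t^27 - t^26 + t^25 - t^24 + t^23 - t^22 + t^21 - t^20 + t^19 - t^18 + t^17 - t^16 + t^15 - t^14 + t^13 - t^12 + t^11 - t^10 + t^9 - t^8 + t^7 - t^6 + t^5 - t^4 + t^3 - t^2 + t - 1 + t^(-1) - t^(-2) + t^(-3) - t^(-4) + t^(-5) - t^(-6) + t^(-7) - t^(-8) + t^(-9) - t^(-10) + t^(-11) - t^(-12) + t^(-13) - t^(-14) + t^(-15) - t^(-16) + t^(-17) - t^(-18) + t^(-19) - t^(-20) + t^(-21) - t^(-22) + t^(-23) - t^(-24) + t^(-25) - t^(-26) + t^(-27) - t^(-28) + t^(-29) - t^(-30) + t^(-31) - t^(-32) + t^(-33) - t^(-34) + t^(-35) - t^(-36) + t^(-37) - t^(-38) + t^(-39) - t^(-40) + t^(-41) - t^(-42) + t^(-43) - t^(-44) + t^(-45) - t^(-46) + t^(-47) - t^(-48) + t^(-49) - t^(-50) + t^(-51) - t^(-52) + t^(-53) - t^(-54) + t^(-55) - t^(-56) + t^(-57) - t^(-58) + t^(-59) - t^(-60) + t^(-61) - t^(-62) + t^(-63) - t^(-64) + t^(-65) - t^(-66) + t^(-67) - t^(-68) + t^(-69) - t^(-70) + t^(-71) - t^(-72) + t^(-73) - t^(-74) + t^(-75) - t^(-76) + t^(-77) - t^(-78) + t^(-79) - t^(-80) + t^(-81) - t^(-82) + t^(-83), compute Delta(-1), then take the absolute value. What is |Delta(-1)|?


Step 1: The polynomial has 167 terms with alternating signs, exponents from 83 down to -83.
Step 2: Substitute t = -1. The i-th term has coefficient (-1)^i and exponent (m-i),
  so its value is (-1)^i * (-1)^(m-i) = (-1)^m = -1 for every i.
Step 3: All 167 terms equal -1, so Delta(-1) = 167 * (-1) = -167
Step 4: |Delta(-1)| = 167

167


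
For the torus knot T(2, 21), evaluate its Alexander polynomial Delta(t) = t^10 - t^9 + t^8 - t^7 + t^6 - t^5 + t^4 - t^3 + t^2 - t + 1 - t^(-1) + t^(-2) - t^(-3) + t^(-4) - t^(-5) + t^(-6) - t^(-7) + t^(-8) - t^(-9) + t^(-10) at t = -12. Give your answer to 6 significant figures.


Substituting t = -12 into Delta(t) = t^10 - t^9 + t^8 - t^7 + t^6 - t^5 + t^4 - t^3 + t^2 - t + 1 - t^(-1) + t^(-2) - t^(-3) + t^(-4) - t^(-5) + t^(-6) - t^(-7) + t^(-8) - t^(-9) + t^(-10):
Term values: (61917364224) + (5159780352) + (429981696) + (35831808) + (2985984) + (248832) + (20736) + (1728) + (144) + (12) + (1) + (0.0833333) + (0.00694444) + (0.000578704) + (4.82253e-05) + (4.01878e-06) + (3.34898e-07) + (2.79082e-08) + (2.32568e-09) + (1.93807e-10) + (1.61506e-11)
Sum = 6.754621552e+10
Rounded to 6 significant figures: 6.75462e+10

6.75462e+10


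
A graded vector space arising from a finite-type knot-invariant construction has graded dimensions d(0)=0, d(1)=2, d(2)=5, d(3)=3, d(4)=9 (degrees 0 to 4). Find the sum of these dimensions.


Total dimension = d(0) + d(1) + ... + d(4)
= 0 + 2 + 5 + 3 + 9
= 19

19


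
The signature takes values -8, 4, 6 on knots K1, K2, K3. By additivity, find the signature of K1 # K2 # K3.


The signature is additive under connected sum.
signature(K1 # K2 # K3) = (-8) + (4) + (6)
= 2

2


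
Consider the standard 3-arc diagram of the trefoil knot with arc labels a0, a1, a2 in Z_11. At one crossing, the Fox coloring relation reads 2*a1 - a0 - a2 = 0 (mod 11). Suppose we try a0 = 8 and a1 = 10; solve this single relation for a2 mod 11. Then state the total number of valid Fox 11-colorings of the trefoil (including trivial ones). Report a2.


Step 1: Apply the given crossing relation 2*a1 - a0 - a2 = 0 (mod 11).
  a2 = 2*a1 - a0 mod 11
  a2 = 2*10 - 8 mod 11
  a2 = 20 - 8 mod 11
  a2 = 12 mod 11 = 1
Step 2: The trefoil has determinant 3.
  Number of Fox p-colorings (p prime) is p^2 if p = 3, else p.
  Since 11 does not divide 3, only trivial (constant) colorings exist.
  (So the trial a0 = 8, a1 = 10 with a0 != a1 does NOT extend to a valid coloring of the whole trefoil: the other two crossing relations require 3*(a1 - a0) = 0 (mod 11), which fails.)
  Total colorings = 11
Step 3: a2 = 1, total Fox 11-colorings = 11

1


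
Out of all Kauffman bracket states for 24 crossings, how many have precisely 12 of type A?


We choose which 12 of 24 crossings get A-smoothings.
C(24, 12) = 24! / (12! * 12!)
= 2704156

2704156


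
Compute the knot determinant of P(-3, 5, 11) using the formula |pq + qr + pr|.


Step 1: Compute pq + qr + pr.
pq = (-3)*5 = -15
qr = 5*11 = 55
pr = (-3)*11 = -33
pq + qr + pr = -15 + 55 + (-33) = 7
Step 2: Take absolute value.
det(P(-3,5,11)) = |7| = 7

7


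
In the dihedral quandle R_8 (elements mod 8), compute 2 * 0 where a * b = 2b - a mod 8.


2 * 0 = 2*0 - 2 mod 8
= 0 - 2 mod 8
= -2 mod 8 = 6

6


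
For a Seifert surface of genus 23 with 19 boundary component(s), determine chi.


chi = 2 - 2g - b
= 2 - 2*23 - 19
= 2 - 46 - 19 = -63

-63


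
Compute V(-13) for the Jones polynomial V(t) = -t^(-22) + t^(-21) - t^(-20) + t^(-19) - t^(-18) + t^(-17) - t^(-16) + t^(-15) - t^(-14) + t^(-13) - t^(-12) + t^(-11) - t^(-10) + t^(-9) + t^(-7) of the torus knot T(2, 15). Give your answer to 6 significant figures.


Substituting t = -13 into V(t) = -t^(-22) + t^(-21) - t^(-20) + t^(-19) - t^(-18) + t^(-17) - t^(-16) + t^(-15) - t^(-14) + t^(-13) - t^(-12) + t^(-11) - t^(-10) + t^(-9) + t^(-7):
  (-)t^(-22) = -3.11348e-25
  (+)t^(-21) = -4.04753e-24
  (-)t^(-20) = -5.26178e-23
  (+)t^(-19) = -6.84032e-22
  (-)t^(-18) = -8.89241e-21
  (+)t^(-17) = -1.15601e-19
  (-)t^(-16) = -1.50282e-18
  (+)t^(-15) = -1.95366e-17
  (-)t^(-14) = -2.53976e-16
  (+)t^(-13) = -3.30169e-15
  (-)t^(-12) = -4.2922e-14
  (+)t^(-11) = -5.57986e-13
  (-)t^(-10) = -7.25382e-12
  (+)t^(-9) = -9.42996e-11
  (+)t^(-7) = -1.59366e-08
Sum = (-3.11348e-25) + (-4.04753e-24) + (-5.26178e-23) + (-6.84032e-22) + (-8.89241e-21) + (-1.15601e-19) + (-1.50282e-18) + (-1.95366e-17) + (-2.53976e-16) + (-3.30169e-15) + (-4.2922e-14) + (-5.57986e-13) + (-7.25382e-12) + (-9.42996e-11) + (-1.59366e-08)
= -1.603878951e-08
Rounded to 6 significant figures: -1.60388e-08

-1.60388e-08


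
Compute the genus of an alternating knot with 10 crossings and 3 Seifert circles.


For alternating knots, g = (c - s + 1)/2.
= (10 - 3 + 1)/2
= 8/2 = 4

4


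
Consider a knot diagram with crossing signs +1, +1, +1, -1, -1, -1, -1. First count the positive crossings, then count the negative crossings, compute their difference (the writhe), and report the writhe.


Step 1: Count positive crossings (+1).
Positive crossings: 3
Step 2: Count negative crossings (-1).
Negative crossings: 4
Step 3: Writhe = (positive) - (negative)
w = 3 - 4 = -1
Step 4: |w| = 1, and w is negative

-1


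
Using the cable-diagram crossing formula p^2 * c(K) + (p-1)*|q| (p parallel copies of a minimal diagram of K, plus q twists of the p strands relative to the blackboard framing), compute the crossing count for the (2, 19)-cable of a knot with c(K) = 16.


Step 1: Each of the c(K) crossings of the companion diagram becomes p*p = p^2 crossings among the p parallel strands, and each of the |q| twists s_1 s_2 ... s_(p-1) adds (p-1) crossings.
  Crossings = p^2 * c(K) + (p-1)*|q|
Step 2: = 2^2 * 16 + (2-1)*19
Step 3: = 4*16 + 1*19
Step 4: = 64 + 19 = 83

83


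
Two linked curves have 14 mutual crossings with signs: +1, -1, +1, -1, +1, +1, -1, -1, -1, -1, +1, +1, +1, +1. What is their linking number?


Step 1: Count positive crossings: 8
Step 2: Count negative crossings: 6
Step 3: Sum of signs = 8 - 6 = 2
Step 4: Linking number = sum/2 = 2/2 = 1

1


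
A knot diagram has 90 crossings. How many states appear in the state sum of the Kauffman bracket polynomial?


Each crossing contributes 2 choices (A-smoothing or B-smoothing).
Total states = 2^90 = 1237940039285380274899124224

1237940039285380274899124224


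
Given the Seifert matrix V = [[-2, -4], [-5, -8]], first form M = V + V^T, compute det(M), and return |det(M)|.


Step 1: Form V + V^T where V = [[-2, -4], [-5, -8]]
  V^T = [[-2, -5], [-4, -8]]
  V + V^T = [[-4, -9], [-9, -16]]
Step 2: det(V + V^T) = (-4)*(-16) - (-9)*(-9)
  = 64 - 81 = -17
Step 3: Knot determinant = |det(V + V^T)| = |-17| = 17

17


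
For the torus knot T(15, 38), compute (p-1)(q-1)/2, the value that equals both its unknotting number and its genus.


For a torus knot T(p,q), both the unknotting number and genus equal (p-1)(q-1)/2.
= (15-1)(38-1)/2
= 14*37/2
= 518/2 = 259

259


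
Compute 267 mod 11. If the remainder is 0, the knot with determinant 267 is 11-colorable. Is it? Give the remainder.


Step 1: A knot is p-colorable if and only if p divides its determinant.
Step 2: Compute 267 mod 11.
267 = 24 * 11 + 3
Step 3: 267 mod 11 = 3
Step 4: The knot is 11-colorable: no

3


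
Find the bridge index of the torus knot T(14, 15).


The bridge number of T(p,q) is min(p,q).
min(14, 15) = 14

14


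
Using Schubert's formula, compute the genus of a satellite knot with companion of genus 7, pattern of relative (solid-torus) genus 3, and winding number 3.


Schubert: g(satellite) = g_rel(pattern) + |winding| * g(companion),
where g_rel(pattern) is the genus of the pattern relative to the solid torus.
= 3 + 3 * 7
= 3 + 21 = 24

24


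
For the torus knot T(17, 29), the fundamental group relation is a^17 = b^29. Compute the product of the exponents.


The relation is a^17 = b^29.
Product of exponents = 17 * 29
= 493

493


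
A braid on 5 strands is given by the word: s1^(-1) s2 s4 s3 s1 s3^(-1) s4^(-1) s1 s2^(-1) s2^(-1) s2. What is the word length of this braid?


The word length counts the number of generators (including inverses).
Listing each generator: s1^(-1), s2, s4, s3, s1, s3^(-1), s4^(-1), s1, s2^(-1), s2^(-1), s2
There are 11 generators in this braid word.

11


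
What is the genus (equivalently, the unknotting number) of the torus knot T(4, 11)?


For a torus knot T(p,q), both the unknotting number and genus equal (p-1)(q-1)/2.
= (4-1)(11-1)/2
= 3*10/2
= 30/2 = 15

15


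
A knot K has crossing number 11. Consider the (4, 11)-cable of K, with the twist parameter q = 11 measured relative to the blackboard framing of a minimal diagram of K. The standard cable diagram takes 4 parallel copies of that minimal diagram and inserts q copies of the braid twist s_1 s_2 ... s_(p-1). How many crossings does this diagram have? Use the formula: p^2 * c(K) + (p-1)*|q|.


Step 1: Each of the c(K) crossings of the companion diagram becomes p*p = p^2 crossings among the p parallel strands, and each of the |q| twists s_1 s_2 ... s_(p-1) adds (p-1) crossings.
  Crossings = p^2 * c(K) + (p-1)*|q|
Step 2: = 4^2 * 11 + (4-1)*11
Step 3: = 16*11 + 3*11
Step 4: = 176 + 33 = 209

209


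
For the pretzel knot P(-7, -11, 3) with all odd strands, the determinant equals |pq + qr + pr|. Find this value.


Step 1: Compute pq + qr + pr.
pq = (-7)*(-11) = 77
qr = (-11)*3 = -33
pr = (-7)*3 = -21
pq + qr + pr = 77 + (-33) + (-21) = 23
Step 2: Take absolute value.
det(P(-7,-11,3)) = |23| = 23

23


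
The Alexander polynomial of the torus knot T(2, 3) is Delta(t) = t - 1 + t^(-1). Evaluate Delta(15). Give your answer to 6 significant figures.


Substituting t = 15 into Delta(t) = t - 1 + t^(-1):
Term values: (15) + (-1) + (0.0666667)
Sum = 14.06666667
Rounded to 6 significant figures: 14.0667

14.0667


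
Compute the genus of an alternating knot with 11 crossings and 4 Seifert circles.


For alternating knots, g = (c - s + 1)/2.
= (11 - 4 + 1)/2
= 8/2 = 4

4


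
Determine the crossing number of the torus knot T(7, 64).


For a torus knot T(p, q) with gcd(p,q)=1,
the crossing number is min(p*(q-1), q*(p-1)).
p*(q-1) = 7*63 = 441
q*(p-1) = 64*6 = 384
min(441, 384) = 384

384


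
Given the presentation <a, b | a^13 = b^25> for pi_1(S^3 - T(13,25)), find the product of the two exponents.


The relation is a^13 = b^25.
Product of exponents = 13 * 25
= 325

325


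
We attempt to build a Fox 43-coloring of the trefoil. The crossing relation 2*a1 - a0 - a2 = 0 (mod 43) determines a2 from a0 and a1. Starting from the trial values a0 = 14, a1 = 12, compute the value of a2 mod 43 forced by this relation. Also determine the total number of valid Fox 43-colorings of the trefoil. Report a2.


Step 1: Apply the given crossing relation 2*a1 - a0 - a2 = 0 (mod 43).
  a2 = 2*a1 - a0 mod 43
  a2 = 2*12 - 14 mod 43
  a2 = 24 - 14 mod 43
  a2 = 10 mod 43 = 10
Step 2: The trefoil has determinant 3.
  Number of Fox p-colorings (p prime) is p^2 if p = 3, else p.
  Since 43 does not divide 3, only trivial (constant) colorings exist.
  (So the trial a0 = 14, a1 = 12 with a0 != a1 does NOT extend to a valid coloring of the whole trefoil: the other two crossing relations require 3*(a1 - a0) = 0 (mod 43), which fails.)
  Total colorings = 43
Step 3: a2 = 10, total Fox 43-colorings = 43

10


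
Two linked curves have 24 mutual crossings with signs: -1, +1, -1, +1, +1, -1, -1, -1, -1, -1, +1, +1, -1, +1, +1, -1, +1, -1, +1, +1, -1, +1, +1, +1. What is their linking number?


Step 1: Count positive crossings: 13
Step 2: Count negative crossings: 11
Step 3: Sum of signs = 13 - 11 = 2
Step 4: Linking number = sum/2 = 2/2 = 1

1


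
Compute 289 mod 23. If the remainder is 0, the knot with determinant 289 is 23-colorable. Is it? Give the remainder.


Step 1: A knot is p-colorable if and only if p divides its determinant.
Step 2: Compute 289 mod 23.
289 = 12 * 23 + 13
Step 3: 289 mod 23 = 13
Step 4: The knot is 23-colorable: no

13


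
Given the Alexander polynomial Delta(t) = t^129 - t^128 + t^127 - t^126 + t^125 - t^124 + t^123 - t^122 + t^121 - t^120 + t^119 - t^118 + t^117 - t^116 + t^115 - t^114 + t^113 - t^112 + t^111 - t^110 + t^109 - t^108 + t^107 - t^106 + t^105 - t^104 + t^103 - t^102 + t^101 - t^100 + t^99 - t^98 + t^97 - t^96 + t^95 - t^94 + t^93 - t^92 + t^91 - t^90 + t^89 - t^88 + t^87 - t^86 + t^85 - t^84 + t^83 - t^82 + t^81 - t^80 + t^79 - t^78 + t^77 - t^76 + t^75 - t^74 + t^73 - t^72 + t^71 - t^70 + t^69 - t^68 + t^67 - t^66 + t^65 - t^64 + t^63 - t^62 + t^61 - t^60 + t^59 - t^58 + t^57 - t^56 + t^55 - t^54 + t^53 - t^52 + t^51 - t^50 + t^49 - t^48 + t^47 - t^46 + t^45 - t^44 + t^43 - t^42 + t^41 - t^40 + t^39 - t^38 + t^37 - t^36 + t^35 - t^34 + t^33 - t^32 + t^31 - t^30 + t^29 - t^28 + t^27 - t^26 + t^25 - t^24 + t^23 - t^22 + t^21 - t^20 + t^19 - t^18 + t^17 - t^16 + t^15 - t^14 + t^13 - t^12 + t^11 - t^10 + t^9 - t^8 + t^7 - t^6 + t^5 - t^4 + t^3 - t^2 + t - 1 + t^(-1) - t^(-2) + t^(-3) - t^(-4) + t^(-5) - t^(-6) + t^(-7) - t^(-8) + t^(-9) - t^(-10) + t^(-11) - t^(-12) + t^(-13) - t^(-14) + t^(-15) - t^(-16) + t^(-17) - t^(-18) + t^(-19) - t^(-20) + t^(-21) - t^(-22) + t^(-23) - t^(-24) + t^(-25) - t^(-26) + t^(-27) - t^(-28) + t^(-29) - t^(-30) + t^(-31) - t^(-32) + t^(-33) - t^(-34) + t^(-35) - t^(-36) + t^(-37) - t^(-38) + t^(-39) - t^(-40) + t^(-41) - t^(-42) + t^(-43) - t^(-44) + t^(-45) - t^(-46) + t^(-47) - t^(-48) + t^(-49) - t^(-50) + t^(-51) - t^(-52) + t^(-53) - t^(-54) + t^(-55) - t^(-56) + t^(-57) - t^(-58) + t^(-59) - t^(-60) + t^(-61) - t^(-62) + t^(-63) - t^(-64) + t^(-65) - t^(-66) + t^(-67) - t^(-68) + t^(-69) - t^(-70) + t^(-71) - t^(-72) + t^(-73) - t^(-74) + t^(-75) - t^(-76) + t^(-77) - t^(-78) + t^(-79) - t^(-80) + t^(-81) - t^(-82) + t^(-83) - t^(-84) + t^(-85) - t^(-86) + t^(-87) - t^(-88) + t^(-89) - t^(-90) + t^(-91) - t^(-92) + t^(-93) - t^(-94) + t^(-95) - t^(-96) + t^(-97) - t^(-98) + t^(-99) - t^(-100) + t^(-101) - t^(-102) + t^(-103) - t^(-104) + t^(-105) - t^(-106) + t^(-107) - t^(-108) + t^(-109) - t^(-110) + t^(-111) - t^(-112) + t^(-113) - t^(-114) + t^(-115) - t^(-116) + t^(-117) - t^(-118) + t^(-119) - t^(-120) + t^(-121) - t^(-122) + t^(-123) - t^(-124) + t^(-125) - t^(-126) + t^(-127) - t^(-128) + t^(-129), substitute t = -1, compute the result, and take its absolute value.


Step 1: The polynomial has 259 terms with alternating signs, exponents from 129 down to -129.
Step 2: Substitute t = -1. The i-th term has coefficient (-1)^i and exponent (m-i),
  so its value is (-1)^i * (-1)^(m-i) = (-1)^m = -1 for every i.
Step 3: All 259 terms equal -1, so Delta(-1) = 259 * (-1) = -259
Step 4: |Delta(-1)| = 259

259


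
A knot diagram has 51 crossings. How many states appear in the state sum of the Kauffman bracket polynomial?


Each crossing contributes 2 choices (A-smoothing or B-smoothing).
Total states = 2^51 = 2251799813685248

2251799813685248


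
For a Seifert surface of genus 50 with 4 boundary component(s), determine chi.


chi = 2 - 2g - b
= 2 - 2*50 - 4
= 2 - 100 - 4 = -102

-102


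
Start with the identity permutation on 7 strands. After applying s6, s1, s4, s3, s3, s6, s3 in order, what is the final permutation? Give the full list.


Starting with identity [1, 2, 3, 4, 5, 6, 7].
Apply generators in sequence:
  After s6: [1, 2, 3, 4, 5, 7, 6]
  After s1: [2, 1, 3, 4, 5, 7, 6]
  After s4: [2, 1, 3, 5, 4, 7, 6]
  After s3: [2, 1, 5, 3, 4, 7, 6]
  After s3: [2, 1, 3, 5, 4, 7, 6]
  After s6: [2, 1, 3, 5, 4, 6, 7]
  After s3: [2, 1, 5, 3, 4, 6, 7]
Final permutation: [2, 1, 5, 3, 4, 6, 7]

[2, 1, 5, 3, 4, 6, 7]


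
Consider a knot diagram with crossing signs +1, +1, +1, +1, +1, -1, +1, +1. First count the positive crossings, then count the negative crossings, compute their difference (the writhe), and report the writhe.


Step 1: Count positive crossings (+1).
Positive crossings: 7
Step 2: Count negative crossings (-1).
Negative crossings: 1
Step 3: Writhe = (positive) - (negative)
w = 7 - 1 = 6
Step 4: |w| = 6, and w is positive

6


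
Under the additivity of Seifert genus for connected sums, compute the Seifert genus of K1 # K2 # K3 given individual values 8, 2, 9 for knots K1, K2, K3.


The Seifert genus is additive under connected sum.
Seifert genus(K1 # K2 # K3) = (8) + (2) + (9)
= 19

19


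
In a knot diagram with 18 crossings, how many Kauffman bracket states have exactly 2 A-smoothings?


We choose which 2 of 18 crossings get A-smoothings.
C(18, 2) = 18! / (2! * 16!)
= 153

153


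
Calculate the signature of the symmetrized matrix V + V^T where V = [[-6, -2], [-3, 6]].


Step 1: V + V^T = [[-12, -5], [-5, 12]]
Step 2: trace = 0, det = -169
Step 3: Discriminant = 0^2 - 4*(-169) = 676
Step 4: Eigenvalues: 13, -13
Step 5: Signature = (# positive eigenvalues) - (# negative eigenvalues) = 0

0


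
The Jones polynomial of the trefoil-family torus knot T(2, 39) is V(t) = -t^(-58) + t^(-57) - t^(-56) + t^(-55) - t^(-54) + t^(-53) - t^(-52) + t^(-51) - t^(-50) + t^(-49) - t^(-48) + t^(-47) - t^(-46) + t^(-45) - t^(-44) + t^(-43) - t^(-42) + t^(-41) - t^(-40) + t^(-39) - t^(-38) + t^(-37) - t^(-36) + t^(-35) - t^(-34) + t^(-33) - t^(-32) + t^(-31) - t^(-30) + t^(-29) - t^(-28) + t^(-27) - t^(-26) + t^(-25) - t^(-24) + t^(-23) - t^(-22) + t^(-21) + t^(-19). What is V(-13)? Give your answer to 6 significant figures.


Substituting t = -13 into V(t) = -t^(-58) + t^(-57) - t^(-56) + t^(-55) - t^(-54) + t^(-53) - t^(-52) + t^(-51) - t^(-50) + t^(-49) - t^(-48) + t^(-47) - t^(-46) + t^(-45) - t^(-44) + t^(-43) - t^(-42) + t^(-41) - t^(-40) + t^(-39) - t^(-38) + t^(-37) - t^(-36) + t^(-35) - t^(-34) + t^(-33) - t^(-32) + t^(-31) - t^(-30) + t^(-29) - t^(-28) + t^(-27) - t^(-26) + t^(-25) - t^(-24) + t^(-23) - t^(-22) + t^(-21) + t^(-19):
  (-)t^(-58) = -2.46199e-65
  (+)t^(-57) = -3.20058e-64
  (-)t^(-56) = -4.16076e-63
  (+)t^(-55) = -5.40898e-62
  (-)t^(-54) = -7.03168e-61
  (+)t^(-53) = -9.14118e-60
  (-)t^(-52) = -1.18835e-58
  (+)t^(-51) = -1.54486e-57
  (-)t^(-50) = -2.00832e-56
  (+)t^(-49) = -2.61081e-55
  (-)t^(-48) = -3.39406e-54
  (+)t^(-47) = -4.41227e-53
  (-)t^(-46) = -5.73596e-52
  (+)t^(-45) = -7.45674e-51
  (-)t^(-44) = -9.69377e-50
  (+)t^(-43) = -1.26019e-48
  (-)t^(-42) = -1.63825e-47
  (+)t^(-41) = -2.12972e-46
  (-)t^(-40) = -2.76864e-45
  (+)t^(-39) = -3.59923e-44
  (-)t^(-38) = -4.679e-43
  (+)t^(-37) = -6.08269e-42
  (-)t^(-36) = -7.9075e-41
  (+)t^(-35) = -1.02798e-39
  (-)t^(-34) = -1.33637e-38
  (+)t^(-33) = -1.73728e-37
  (-)t^(-32) = -2.25846e-36
  (+)t^(-31) = -2.936e-35
  (-)t^(-30) = -3.8168e-34
  (+)t^(-29) = -4.96184e-33
  (-)t^(-28) = -6.45039e-32
  (+)t^(-27) = -8.38551e-31
  (-)t^(-26) = -1.09012e-29
  (+)t^(-25) = -1.41715e-28
  (-)t^(-24) = -1.8423e-27
  (+)t^(-23) = -2.39499e-26
  (-)t^(-22) = -3.11348e-25
  (+)t^(-21) = -4.04753e-24
  (+)t^(-19) = -6.84032e-22
Sum = (-2.46199e-65) + (-3.20058e-64) + (-4.16076e-63) + (-5.40898e-62) + (-7.03168e-61) + (-9.14118e-60) + (-1.18835e-58) + (-1.54486e-57) + (-2.00832e-56) + (-2.61081e-55) + (-3.39406e-54) + (-4.41227e-53) + (-5.73596e-52) + (-7.45674e-51) + (-9.69377e-50) + (-1.26019e-48) + (-1.63825e-47) + (-2.12972e-46) + (-2.76864e-45) + (-3.59923e-44) + (-4.679e-43) + (-6.08269e-42) + (-7.9075e-41) + (-1.02798e-39) + (-1.33637e-38) + (-1.73728e-37) + (-2.25846e-36) + (-2.936e-35) + (-3.8168e-34) + (-4.96184e-33) + (-6.45039e-32) + (-8.38551e-31) + (-1.09012e-29) + (-1.41715e-28) + (-1.8423e-27) + (-2.39499e-26) + (-3.11348e-25) + (-4.04753e-24) + (-6.84032e-22)
= -6.884166415e-22
Rounded to 6 significant figures: -6.88417e-22

-6.88417e-22


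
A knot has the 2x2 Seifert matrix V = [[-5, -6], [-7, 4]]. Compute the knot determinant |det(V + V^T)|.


Step 1: Form V + V^T where V = [[-5, -6], [-7, 4]]
  V^T = [[-5, -7], [-6, 4]]
  V + V^T = [[-10, -13], [-13, 8]]
Step 2: det(V + V^T) = (-10)*8 - (-13)*(-13)
  = -80 - 169 = -249
Step 3: Knot determinant = |det(V + V^T)| = |-249| = 249

249


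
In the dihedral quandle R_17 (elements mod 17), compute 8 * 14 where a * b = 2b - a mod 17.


8 * 14 = 2*14 - 8 mod 17
= 28 - 8 mod 17
= 20 mod 17 = 3

3


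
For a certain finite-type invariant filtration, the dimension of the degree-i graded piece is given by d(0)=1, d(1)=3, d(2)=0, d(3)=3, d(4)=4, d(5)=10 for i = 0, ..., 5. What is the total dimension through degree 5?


Total dimension = d(0) + d(1) + ... + d(5)
= 1 + 3 + 0 + 3 + 4 + 10
= 21

21


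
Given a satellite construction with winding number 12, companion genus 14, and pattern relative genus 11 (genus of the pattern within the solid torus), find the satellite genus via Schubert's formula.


Schubert: g(satellite) = g_rel(pattern) + |winding| * g(companion),
where g_rel(pattern) is the genus of the pattern relative to the solid torus.
= 11 + 12 * 14
= 11 + 168 = 179

179


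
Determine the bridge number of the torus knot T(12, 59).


The bridge number of T(p,q) is min(p,q).
min(12, 59) = 12

12


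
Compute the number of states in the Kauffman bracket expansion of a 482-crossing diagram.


Each crossing contributes 2 choices (A-smoothing or B-smoothing).
Total states = 2^482 = 12486994201263968925526388919172665222994392570659884603436627838501486955279062480481224412253967884639307724485626491581791902717153141225160704

12486994201263968925526388919172665222994392570659884603436627838501486955279062480481224412253967884639307724485626491581791902717153141225160704


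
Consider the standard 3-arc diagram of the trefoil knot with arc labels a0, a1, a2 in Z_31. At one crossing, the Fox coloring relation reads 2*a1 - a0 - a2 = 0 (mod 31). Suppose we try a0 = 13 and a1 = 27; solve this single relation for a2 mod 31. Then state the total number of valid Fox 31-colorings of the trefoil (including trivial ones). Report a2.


Step 1: Apply the given crossing relation 2*a1 - a0 - a2 = 0 (mod 31).
  a2 = 2*a1 - a0 mod 31
  a2 = 2*27 - 13 mod 31
  a2 = 54 - 13 mod 31
  a2 = 41 mod 31 = 10
Step 2: The trefoil has determinant 3.
  Number of Fox p-colorings (p prime) is p^2 if p = 3, else p.
  Since 31 does not divide 3, only trivial (constant) colorings exist.
  (So the trial a0 = 13, a1 = 27 with a0 != a1 does NOT extend to a valid coloring of the whole trefoil: the other two crossing relations require 3*(a1 - a0) = 0 (mod 31), which fails.)
  Total colorings = 31
Step 3: a2 = 10, total Fox 31-colorings = 31

10


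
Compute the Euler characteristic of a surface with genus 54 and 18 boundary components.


chi = 2 - 2g - b
= 2 - 2*54 - 18
= 2 - 108 - 18 = -124

-124


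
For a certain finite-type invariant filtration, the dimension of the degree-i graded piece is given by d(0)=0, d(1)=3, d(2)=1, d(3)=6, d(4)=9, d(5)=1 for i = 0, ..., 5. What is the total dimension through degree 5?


Total dimension = d(0) + d(1) + ... + d(5)
= 0 + 3 + 1 + 6 + 9 + 1
= 20

20


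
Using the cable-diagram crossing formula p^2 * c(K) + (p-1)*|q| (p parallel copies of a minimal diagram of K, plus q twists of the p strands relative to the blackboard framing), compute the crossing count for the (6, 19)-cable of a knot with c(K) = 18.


Step 1: Each of the c(K) crossings of the companion diagram becomes p*p = p^2 crossings among the p parallel strands, and each of the |q| twists s_1 s_2 ... s_(p-1) adds (p-1) crossings.
  Crossings = p^2 * c(K) + (p-1)*|q|
Step 2: = 6^2 * 18 + (6-1)*19
Step 3: = 36*18 + 5*19
Step 4: = 648 + 95 = 743

743


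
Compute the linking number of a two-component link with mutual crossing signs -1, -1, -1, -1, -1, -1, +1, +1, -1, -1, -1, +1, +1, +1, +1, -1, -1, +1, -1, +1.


Step 1: Count positive crossings: 8
Step 2: Count negative crossings: 12
Step 3: Sum of signs = 8 - 12 = -4
Step 4: Linking number = sum/2 = -4/2 = -2

-2


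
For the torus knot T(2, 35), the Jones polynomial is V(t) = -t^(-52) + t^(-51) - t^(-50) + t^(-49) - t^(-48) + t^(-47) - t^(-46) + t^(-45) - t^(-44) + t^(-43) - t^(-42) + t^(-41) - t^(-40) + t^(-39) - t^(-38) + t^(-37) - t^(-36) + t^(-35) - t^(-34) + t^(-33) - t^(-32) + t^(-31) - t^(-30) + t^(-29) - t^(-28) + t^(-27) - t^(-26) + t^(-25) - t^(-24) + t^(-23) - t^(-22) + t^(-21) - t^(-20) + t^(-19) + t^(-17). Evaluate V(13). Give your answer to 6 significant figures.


Substituting t = 13 into V(t) = -t^(-52) + t^(-51) - t^(-50) + t^(-49) - t^(-48) + t^(-47) - t^(-46) + t^(-45) - t^(-44) + t^(-43) - t^(-42) + t^(-41) - t^(-40) + t^(-39) - t^(-38) + t^(-37) - t^(-36) + t^(-35) - t^(-34) + t^(-33) - t^(-32) + t^(-31) - t^(-30) + t^(-29) - t^(-28) + t^(-27) - t^(-26) + t^(-25) - t^(-24) + t^(-23) - t^(-22) + t^(-21) - t^(-20) + t^(-19) + t^(-17):
  (-)t^(-52) = -1.18835e-58
  (+)t^(-51) = 1.54486e-57
  (-)t^(-50) = -2.00832e-56
  (+)t^(-49) = 2.61081e-55
  (-)t^(-48) = -3.39406e-54
  (+)t^(-47) = 4.41227e-53
  (-)t^(-46) = -5.73596e-52
  (+)t^(-45) = 7.45674e-51
  (-)t^(-44) = -9.69377e-50
  (+)t^(-43) = 1.26019e-48
  (-)t^(-42) = -1.63825e-47
  (+)t^(-41) = 2.12972e-46
  (-)t^(-40) = -2.76864e-45
  (+)t^(-39) = 3.59923e-44
  (-)t^(-38) = -4.679e-43
  (+)t^(-37) = 6.08269e-42
  (-)t^(-36) = -7.9075e-41
  (+)t^(-35) = 1.02798e-39
  (-)t^(-34) = -1.33637e-38
  (+)t^(-33) = 1.73728e-37
  (-)t^(-32) = -2.25846e-36
  (+)t^(-31) = 2.936e-35
  (-)t^(-30) = -3.8168e-34
  (+)t^(-29) = 4.96184e-33
  (-)t^(-28) = -6.45039e-32
  (+)t^(-27) = 8.38551e-31
  (-)t^(-26) = -1.09012e-29
  (+)t^(-25) = 1.41715e-28
  (-)t^(-24) = -1.8423e-27
  (+)t^(-23) = 2.39499e-26
  (-)t^(-22) = -3.11348e-25
  (+)t^(-21) = 4.04753e-24
  (-)t^(-20) = -5.26178e-23
  (+)t^(-19) = 6.84032e-22
  (+)t^(-17) = 1.15601e-19
Sum = (-1.18835e-58) + (1.54486e-57) + (-2.00832e-56) + (2.61081e-55) + (-3.39406e-54) + (4.41227e-53) + (-5.73596e-52) + (7.45674e-51) + (-9.69377e-50) + (1.26019e-48) + (-1.63825e-47) + (2.12972e-46) + (-2.76864e-45) + (3.59923e-44) + (-4.679e-43) + (6.08269e-42) + (-7.9075e-41) + (1.02798e-39) + (-1.33637e-38) + (1.73728e-37) + (-2.25846e-36) + (2.936e-35) + (-3.8168e-34) + (4.96184e-33) + (-6.45039e-32) + (8.38551e-31) + (-1.09012e-29) + (1.41715e-28) + (-1.8423e-27) + (2.39499e-26) + (-3.11348e-25) + (4.04753e-24) + (-5.26178e-23) + (6.84032e-22) + (1.15601e-19)
= 1.162365503e-19
Rounded to 6 significant figures: 1.16237e-19

1.16237e-19


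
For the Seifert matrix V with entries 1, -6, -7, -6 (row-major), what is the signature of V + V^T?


Step 1: V + V^T = [[2, -13], [-13, -12]]
Step 2: trace = -10, det = -193
Step 3: Discriminant = (-10)^2 - 4*(-193) = 872
Step 4: Eigenvalues: 9.76482, -19.7648
Step 5: Signature = (# positive eigenvalues) - (# negative eigenvalues) = 0

0


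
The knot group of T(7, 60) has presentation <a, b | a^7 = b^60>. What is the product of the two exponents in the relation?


The relation is a^7 = b^60.
Product of exponents = 7 * 60
= 420

420


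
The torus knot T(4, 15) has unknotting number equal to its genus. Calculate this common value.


For a torus knot T(p,q), both the unknotting number and genus equal (p-1)(q-1)/2.
= (4-1)(15-1)/2
= 3*14/2
= 42/2 = 21

21


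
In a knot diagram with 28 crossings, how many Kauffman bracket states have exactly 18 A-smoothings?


We choose which 18 of 28 crossings get A-smoothings.
C(28, 18) = 28! / (18! * 10!)
= 13123110

13123110


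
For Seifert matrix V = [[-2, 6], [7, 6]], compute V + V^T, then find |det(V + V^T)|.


Step 1: Form V + V^T where V = [[-2, 6], [7, 6]]
  V^T = [[-2, 7], [6, 6]]
  V + V^T = [[-4, 13], [13, 12]]
Step 2: det(V + V^T) = (-4)*12 - 13*13
  = -48 - 169 = -217
Step 3: Knot determinant = |det(V + V^T)| = |-217| = 217

217


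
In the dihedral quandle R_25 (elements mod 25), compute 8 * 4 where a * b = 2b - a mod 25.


8 * 4 = 2*4 - 8 mod 25
= 8 - 8 mod 25
= 0 mod 25 = 0

0


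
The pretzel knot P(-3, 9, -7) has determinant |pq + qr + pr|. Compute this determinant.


Step 1: Compute pq + qr + pr.
pq = (-3)*9 = -27
qr = 9*(-7) = -63
pr = (-3)*(-7) = 21
pq + qr + pr = -27 + (-63) + 21 = -69
Step 2: Take absolute value.
det(P(-3,9,-7)) = |-69| = 69

69


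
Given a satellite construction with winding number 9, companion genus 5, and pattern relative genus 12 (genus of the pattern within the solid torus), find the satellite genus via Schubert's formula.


Schubert: g(satellite) = g_rel(pattern) + |winding| * g(companion),
where g_rel(pattern) is the genus of the pattern relative to the solid torus.
= 12 + 9 * 5
= 12 + 45 = 57

57


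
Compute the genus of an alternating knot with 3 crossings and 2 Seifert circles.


For alternating knots, g = (c - s + 1)/2.
= (3 - 2 + 1)/2
= 2/2 = 1

1


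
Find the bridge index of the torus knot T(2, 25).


The bridge number of T(p,q) is min(p,q).
min(2, 25) = 2

2


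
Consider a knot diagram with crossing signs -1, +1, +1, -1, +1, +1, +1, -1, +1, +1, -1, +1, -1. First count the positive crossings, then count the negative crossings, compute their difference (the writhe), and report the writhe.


Step 1: Count positive crossings (+1).
Positive crossings: 8
Step 2: Count negative crossings (-1).
Negative crossings: 5
Step 3: Writhe = (positive) - (negative)
w = 8 - 5 = 3
Step 4: |w| = 3, and w is positive

3


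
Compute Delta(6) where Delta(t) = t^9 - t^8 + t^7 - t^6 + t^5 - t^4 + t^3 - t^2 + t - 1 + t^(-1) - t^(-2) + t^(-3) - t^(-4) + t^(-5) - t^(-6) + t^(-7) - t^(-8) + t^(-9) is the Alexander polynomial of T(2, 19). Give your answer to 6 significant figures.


Substituting t = 6 into Delta(t) = t^9 - t^8 + t^7 - t^6 + t^5 - t^4 + t^3 - t^2 + t - 1 + t^(-1) - t^(-2) + t^(-3) - t^(-4) + t^(-5) - t^(-6) + t^(-7) - t^(-8) + t^(-9):
Term values: (10077696) + (-1679616) + (279936) + (-46656) + (7776) + (-1296) + (216) + (-36) + (6) + (-1) + (0.166667) + (-0.0277778) + (0.00462963) + (-0.000771605) + (0.000128601) + (-2.14335e-05) + (3.57225e-06) + (-5.95374e-07) + (9.9229e-08)
Sum = 8638025.143
Rounded to 6 significant figures: 8.63803e+06

8.63803e+06


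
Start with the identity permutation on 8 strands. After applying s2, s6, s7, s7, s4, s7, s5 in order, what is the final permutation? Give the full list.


Starting with identity [1, 2, 3, 4, 5, 6, 7, 8].
Apply generators in sequence:
  After s2: [1, 3, 2, 4, 5, 6, 7, 8]
  After s6: [1, 3, 2, 4, 5, 7, 6, 8]
  After s7: [1, 3, 2, 4, 5, 7, 8, 6]
  After s7: [1, 3, 2, 4, 5, 7, 6, 8]
  After s4: [1, 3, 2, 5, 4, 7, 6, 8]
  After s7: [1, 3, 2, 5, 4, 7, 8, 6]
  After s5: [1, 3, 2, 5, 7, 4, 8, 6]
Final permutation: [1, 3, 2, 5, 7, 4, 8, 6]

[1, 3, 2, 5, 7, 4, 8, 6]


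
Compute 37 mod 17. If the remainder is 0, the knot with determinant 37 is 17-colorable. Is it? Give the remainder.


Step 1: A knot is p-colorable if and only if p divides its determinant.
Step 2: Compute 37 mod 17.
37 = 2 * 17 + 3
Step 3: 37 mod 17 = 3
Step 4: The knot is 17-colorable: no

3


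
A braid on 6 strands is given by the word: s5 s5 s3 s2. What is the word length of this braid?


The word length counts the number of generators (including inverses).
Listing each generator: s5, s5, s3, s2
There are 4 generators in this braid word.

4


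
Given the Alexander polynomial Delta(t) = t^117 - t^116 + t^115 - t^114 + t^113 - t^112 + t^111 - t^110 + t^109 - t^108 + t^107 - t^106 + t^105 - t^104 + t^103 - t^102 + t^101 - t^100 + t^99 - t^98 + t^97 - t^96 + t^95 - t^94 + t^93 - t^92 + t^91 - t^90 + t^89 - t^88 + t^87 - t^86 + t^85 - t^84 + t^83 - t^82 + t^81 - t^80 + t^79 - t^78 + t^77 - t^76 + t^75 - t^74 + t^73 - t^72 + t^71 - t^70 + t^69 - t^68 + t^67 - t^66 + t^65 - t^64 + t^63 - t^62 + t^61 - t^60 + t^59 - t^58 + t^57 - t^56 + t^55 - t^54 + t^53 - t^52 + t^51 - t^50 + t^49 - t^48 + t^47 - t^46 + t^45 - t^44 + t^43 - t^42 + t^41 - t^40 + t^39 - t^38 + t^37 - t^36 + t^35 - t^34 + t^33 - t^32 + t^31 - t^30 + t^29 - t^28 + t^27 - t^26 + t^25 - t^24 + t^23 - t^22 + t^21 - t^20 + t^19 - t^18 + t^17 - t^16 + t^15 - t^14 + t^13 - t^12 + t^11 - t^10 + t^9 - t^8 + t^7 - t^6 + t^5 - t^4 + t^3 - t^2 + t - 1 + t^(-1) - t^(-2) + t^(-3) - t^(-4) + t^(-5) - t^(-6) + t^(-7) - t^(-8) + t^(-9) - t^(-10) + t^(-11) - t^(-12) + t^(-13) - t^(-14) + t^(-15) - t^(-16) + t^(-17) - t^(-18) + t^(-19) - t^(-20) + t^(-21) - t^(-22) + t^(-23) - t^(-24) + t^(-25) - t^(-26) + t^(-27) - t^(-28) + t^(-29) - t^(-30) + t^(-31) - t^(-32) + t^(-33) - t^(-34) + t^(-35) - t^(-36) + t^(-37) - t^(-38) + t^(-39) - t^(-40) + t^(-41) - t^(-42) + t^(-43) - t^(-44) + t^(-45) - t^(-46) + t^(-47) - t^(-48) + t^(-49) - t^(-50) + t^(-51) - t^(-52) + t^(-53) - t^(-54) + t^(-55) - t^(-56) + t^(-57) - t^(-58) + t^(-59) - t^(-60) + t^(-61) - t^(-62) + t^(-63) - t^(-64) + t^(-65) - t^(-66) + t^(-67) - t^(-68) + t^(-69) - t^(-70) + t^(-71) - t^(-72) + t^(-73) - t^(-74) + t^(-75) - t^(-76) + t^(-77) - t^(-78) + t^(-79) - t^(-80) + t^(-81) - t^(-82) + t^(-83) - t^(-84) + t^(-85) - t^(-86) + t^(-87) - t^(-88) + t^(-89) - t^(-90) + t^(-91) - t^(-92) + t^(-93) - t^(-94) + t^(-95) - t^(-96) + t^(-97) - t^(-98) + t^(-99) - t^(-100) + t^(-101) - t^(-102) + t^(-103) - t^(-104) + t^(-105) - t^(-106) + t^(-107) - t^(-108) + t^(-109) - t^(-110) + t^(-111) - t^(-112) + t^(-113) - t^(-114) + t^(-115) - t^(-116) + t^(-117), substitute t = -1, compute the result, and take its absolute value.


Step 1: The polynomial has 235 terms with alternating signs, exponents from 117 down to -117.
Step 2: Substitute t = -1. The i-th term has coefficient (-1)^i and exponent (m-i),
  so its value is (-1)^i * (-1)^(m-i) = (-1)^m = -1 for every i.
Step 3: All 235 terms equal -1, so Delta(-1) = 235 * (-1) = -235
Step 4: |Delta(-1)| = 235

235
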